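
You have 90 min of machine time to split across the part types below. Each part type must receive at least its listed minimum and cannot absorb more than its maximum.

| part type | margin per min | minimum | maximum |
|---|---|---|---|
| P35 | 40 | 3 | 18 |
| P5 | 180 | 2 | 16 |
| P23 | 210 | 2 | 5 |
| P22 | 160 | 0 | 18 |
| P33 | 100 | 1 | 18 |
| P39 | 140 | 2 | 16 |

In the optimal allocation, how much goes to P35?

17

Meeting every minimum uses 3+2+2+0+1+2 = 10 min, leaving 80.
Order the part types by margin per min: P23 210 > P5 180 > P22 160 > P39 140 > P33 100 > P35 40.
Give P23 3 more to hit its cap of 5 ; 77 left.
P5: +14 to 16 (cap) ; 63 left.
Give P22 18 more to hit its cap of 18 ; 45 left.
P39: +14 to 16 (cap) ; 31 left.
P33: +17 to 18 (cap) ; 14 left.
P35 has room for 15 more but only 14 remain, so it gets 17.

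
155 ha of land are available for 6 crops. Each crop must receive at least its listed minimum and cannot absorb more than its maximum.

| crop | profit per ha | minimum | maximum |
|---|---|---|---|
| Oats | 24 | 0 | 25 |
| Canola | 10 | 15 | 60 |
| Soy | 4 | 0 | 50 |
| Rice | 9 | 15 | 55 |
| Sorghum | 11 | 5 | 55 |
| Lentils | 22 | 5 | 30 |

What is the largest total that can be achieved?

2300

Meeting every minimum uses 0+15+0+15+5+5 = 40 ha, leaving 115.
Highest profit per ha first: Oats 24 > Lentils 22 > Sorghum 11 > Canola 10 > Rice 9 > Soy 4.
Give Oats 25 more to hit its cap of 25 → 90 left.
Give Lentils 25 more to hit its cap of 30 → 65 left.
Sorghum: +50 to 55 (cap) → 15 left.
Canola has room for 45 more but only 15 remain, so it gets 30.
Total = 24×25 + 10×30 + 9×15 + 11×55 + 22×30 = 2300.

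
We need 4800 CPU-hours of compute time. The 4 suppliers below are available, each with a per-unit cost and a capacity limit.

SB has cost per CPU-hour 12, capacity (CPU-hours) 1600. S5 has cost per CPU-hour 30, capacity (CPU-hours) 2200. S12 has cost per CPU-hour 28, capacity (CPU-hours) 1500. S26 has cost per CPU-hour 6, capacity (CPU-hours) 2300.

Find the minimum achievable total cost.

58200

Cheapest first:
S26 at 6: take all 2300 CPU-hours → 2500 still needed.
SB at 12: take all 1600 CPU-hours → 900 still needed.
S12 (28): take the remaining 900 → done.
S5: unused.
Cost = 2300×6 + 1600×12 + 900×28 = 58200.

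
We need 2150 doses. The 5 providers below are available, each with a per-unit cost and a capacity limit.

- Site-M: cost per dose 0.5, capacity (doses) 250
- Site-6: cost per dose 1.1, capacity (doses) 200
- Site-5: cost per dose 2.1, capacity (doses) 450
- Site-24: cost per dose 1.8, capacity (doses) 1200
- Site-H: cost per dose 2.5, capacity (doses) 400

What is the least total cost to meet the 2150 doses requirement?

Cheapest first:
Site-M (0.5): use full 250 → 1900 doses to go.
Site-6 at 1.1: take all 200 doses → 1700 still needed.
Take 1200 from Site-24 at 1.8 → need 500 more.
Site-5 (2.1): use full 450 → 50 doses to go.
Site-H (2.5): take the remaining 50 → done.
Cost = 250×0.5 + 200×1.1 + 1200×1.8 + 450×2.1 + 50×2.5 = 3575.

3575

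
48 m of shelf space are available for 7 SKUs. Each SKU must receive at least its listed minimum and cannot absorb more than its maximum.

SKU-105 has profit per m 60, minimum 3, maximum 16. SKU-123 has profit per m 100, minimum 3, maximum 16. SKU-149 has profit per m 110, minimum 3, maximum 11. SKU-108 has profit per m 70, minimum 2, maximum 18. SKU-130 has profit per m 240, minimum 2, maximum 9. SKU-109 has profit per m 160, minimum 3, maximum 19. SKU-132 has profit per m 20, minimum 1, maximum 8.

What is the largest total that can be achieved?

7050

Meeting every minimum uses 3+3+3+2+2+3+1 = 17 m, leaving 31.
Order the SKUs by profit per m: SKU-130 240 > SKU-109 160 > SKU-149 110 > SKU-123 100 > SKU-108 70 > SKU-105 60 > SKU-132 20.
SKU-130: +7 to 9 (cap) ; 24 left.
SKU-109: +16 to 19 (cap) ; 8 left.
SKU-149 takes 8 more to reach its cap of 11 ; 0 left.
Total = 60×3 + 100×3 + 110×11 + 70×2 + 240×9 + 160×19 + 20×1 = 7050.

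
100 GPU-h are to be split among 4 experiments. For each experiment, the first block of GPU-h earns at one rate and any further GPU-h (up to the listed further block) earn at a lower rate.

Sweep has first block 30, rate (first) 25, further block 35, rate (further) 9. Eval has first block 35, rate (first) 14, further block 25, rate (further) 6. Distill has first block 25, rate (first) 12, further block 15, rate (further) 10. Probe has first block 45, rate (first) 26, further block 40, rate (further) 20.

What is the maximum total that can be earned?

2420

Rank every tier by rate: Probe/T1 26 > Sweep/T1 25 > Probe/T2 20 > Eval/T1 14 > Distill/T1 12 > Distill/T2 10 > Sweep/T2 9 > Eval/T2 6.
Probe/T1 (26): +45 ; 55 left.
Fill Sweep T1 block (30 at 25) ; 25 left.
25 remain; put them into Probe T2 at 20.
Total = 26×45 + 25×30 + 20×25 = 2420.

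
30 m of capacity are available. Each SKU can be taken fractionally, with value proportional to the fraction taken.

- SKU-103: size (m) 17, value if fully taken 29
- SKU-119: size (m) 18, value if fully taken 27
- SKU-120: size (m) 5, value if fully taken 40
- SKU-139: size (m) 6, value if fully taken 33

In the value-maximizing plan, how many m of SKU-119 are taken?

2

Sort by value density: SKU-120 40/5≈8, SKU-139 33/6≈5.5, SKU-103 29/17≈1.71, SKU-119 27/18≈1.5.
All 5 m of SKU-120 fit (value 40) — 25 remain.
All 6 m of SKU-139 fit (value 33) — 19 remain.
All 17 m of SKU-103 fit (value 29) — 2 remain.
Fill the last 2 m with part of SKU-119: 2/18 of it earns 3.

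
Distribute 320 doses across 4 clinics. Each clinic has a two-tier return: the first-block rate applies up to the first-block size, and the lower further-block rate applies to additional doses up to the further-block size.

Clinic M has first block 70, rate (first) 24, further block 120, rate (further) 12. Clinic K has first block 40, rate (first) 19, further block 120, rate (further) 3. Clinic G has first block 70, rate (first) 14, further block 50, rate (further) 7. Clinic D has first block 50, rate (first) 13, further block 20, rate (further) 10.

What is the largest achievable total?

Treat each block as its own option and order by rate: Clinic M/first 24 > Clinic K/first 19 > Clinic G/first 14 > Clinic D/first 13 > Clinic M/second 12 > Clinic D/second 10 > Clinic G/second 7 > Clinic K/second 3.
Clinic M/first (24): +70 — 250 left.
Clinic K/first (19): +40 — 210 left.
Clinic G first at 14: fill all 70 — 140 left.
Fill Clinic D first block (50 at 13) — 90 left.
Clinic M/second: +90 of 120 at 12; pool empty.
Total = 24×70 + 19×40 + 14×70 + 13×50 + 12×90 = 5150.

5150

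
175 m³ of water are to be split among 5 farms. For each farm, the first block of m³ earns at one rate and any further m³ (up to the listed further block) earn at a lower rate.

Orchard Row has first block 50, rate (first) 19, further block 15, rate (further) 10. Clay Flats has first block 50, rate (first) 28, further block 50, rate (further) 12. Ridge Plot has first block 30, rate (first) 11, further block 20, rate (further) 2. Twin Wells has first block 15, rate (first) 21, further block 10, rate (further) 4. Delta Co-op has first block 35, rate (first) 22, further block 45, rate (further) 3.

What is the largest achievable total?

3735

Rank every tier by rate: Clay Flats/tier1 28 > Delta Co-op/tier1 22 > Twin Wells/tier1 21 > Orchard Row/tier1 19 > Clay Flats/tier2 12 > Ridge Plot/tier1 11 > Orchard Row/tier2 10 > Twin Wells/tier2 4 > Delta Co-op/tier2 3 > Ridge Plot/tier2 2.
Clay Flats/tier1 (28): +50 — 125 left.
Fill Delta Co-op tier1 block (35 at 22) — 90 left.
Fill Twin Wells tier1 block (15 at 21) — 75 left.
Orchard Row/tier1 (19): +50 — 25 left.
Clay Flats/tier2: +25 of 50 at 12; pool empty.
Total = 28×50 + 22×35 + 21×15 + 19×50 + 12×25 = 3735.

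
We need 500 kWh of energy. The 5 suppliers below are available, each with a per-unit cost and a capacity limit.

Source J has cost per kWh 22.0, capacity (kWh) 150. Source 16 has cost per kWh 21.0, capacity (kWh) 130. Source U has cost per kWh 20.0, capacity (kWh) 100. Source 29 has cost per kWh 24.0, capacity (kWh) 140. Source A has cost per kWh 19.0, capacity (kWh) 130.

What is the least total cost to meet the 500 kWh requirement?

10280

Fill from the cheapest supplier first.
Source A at 19.0: take all 130 kWh → 370 still needed.
Take 100 from Source U at 20.0 → need 270 more.
Source 16 at 21.0: take all 130 kWh → 140 still needed.
Source J (22.0): take the remaining 140 → done.
Source 29: unused.
Cost = 130×19.0 + 100×20.0 + 130×21.0 + 140×22.0 = 10280.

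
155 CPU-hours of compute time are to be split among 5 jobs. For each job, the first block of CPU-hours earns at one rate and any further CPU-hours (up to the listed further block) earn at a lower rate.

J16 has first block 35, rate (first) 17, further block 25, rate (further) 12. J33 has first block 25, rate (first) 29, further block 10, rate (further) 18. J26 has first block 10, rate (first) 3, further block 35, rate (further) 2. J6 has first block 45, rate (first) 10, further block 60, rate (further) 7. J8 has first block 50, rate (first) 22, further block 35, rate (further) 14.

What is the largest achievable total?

3090

Order all 10 blocks by rate: J33/T1 29 > J8/T1 22 > J33/T2 18 > J16/T1 17 > J8/T2 14 > J16/T2 12 > J6/T1 10 > J6/T2 7 > J26/T1 3 > J26/T2 2.
J33 T1 at 29: fill all 25 ; 130 left.
Fill J8 T1 block (50 at 22) ; 80 left.
Fill J33 T2 block (10 at 18) ; 70 left.
Fill J16 T1 block (35 at 17) ; 35 left.
J8 T2 at 14: fill all 35 ; 0 left.
Total = 29×25 + 22×50 + 18×10 + 17×35 + 14×35 = 3090.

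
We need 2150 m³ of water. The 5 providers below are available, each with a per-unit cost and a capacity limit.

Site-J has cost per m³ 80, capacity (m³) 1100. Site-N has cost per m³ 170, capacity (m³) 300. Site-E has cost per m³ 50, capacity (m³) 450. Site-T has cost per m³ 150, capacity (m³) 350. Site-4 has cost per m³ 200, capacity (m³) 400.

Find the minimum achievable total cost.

205500

Fill from the cheapest provider first.
Site-E at 50: take all 450 m³ → 1700 still needed.
Site-J (80): use full 1100 → 600 m³ to go.
Take 350 from Site-T at 150 → need 250 more.
Take 250 from Site-N at 170 to finish.
Site-4: unused.
Cost = 450×50 + 1100×80 + 350×150 + 250×170 = 205500.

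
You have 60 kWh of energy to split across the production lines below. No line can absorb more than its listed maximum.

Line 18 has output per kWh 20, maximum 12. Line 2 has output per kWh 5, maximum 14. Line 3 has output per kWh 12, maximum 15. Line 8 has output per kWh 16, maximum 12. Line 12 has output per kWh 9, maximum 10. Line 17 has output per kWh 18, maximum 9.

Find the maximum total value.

874

Rank by output per kWh: Line 18 20 > Line 17 18 > Line 8 16 > Line 3 12 > Line 12 9 > Line 2 5.
Give Line 18 12 to hit its cap of 12 — 48 left.
Line 17 takes 9 to reach its cap of 9 — 39 left.
Give Line 8 12 to hit its cap of 12 — 27 left.
Line 3 takes 15 to reach its cap of 15 — 12 left.
Line 12 takes 10 to reach its cap of 10 — 2 left.
Line 2: +2 (room for 14) → 2. Pool exhausted.
Total = 20×12 + 5×2 + 12×15 + 16×12 + 9×10 + 18×9 = 874.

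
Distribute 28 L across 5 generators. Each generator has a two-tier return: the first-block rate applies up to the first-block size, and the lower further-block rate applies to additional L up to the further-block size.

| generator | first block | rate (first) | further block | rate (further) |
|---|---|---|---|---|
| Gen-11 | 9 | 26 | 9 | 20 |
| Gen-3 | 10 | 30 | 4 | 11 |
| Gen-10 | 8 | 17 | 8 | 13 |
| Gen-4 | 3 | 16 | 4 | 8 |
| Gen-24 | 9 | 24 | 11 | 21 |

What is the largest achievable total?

750

Treat each block as its own option and order by rate: Gen-3/first 30 > Gen-11/first 26 > Gen-24/first 24 > Gen-24/second 21 > Gen-11/second 20 > Gen-10/first 17 > Gen-4/first 16 > Gen-10/second 13 > Gen-3/second 11 > Gen-4/second 8.
Gen-3/first (30): +10 → 18 left.
Fill Gen-11 first block (9 at 26) → 9 left.
Fill Gen-24 first block (9 at 24) → 0 left.
Total = 30×10 + 26×9 + 24×9 = 750.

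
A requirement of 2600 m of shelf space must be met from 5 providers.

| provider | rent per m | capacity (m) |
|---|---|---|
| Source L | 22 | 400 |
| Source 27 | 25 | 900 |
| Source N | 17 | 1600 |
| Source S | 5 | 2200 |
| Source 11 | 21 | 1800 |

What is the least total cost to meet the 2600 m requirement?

17800

Fill from the cheapest provider first.
Source S (5): use full 2200 ; 400 m to go.
Source N (17): take the remaining 400 ; done.
Source 11, Source L, Source 27: unused.
Cost = 2200×5 + 400×17 = 17800.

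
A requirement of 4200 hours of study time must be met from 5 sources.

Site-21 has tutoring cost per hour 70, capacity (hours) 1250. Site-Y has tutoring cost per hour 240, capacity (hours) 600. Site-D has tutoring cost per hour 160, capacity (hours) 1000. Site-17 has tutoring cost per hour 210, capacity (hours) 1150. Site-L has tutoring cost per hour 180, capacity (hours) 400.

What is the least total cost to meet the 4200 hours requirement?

Fill from the cheapest source first.
Site-21 at 70: take all 1250 hours → 2950 still needed.
Take 1000 from Site-D at 160 → need 1950 more.
Take 400 from Site-L at 180 → need 1550 more.
Take 1150 from Site-17 at 210 → need 400 more.
Site-Y (240): take the remaining 400 → done.
Cost = 1250×70 + 1000×160 + 400×180 + 1150×210 + 400×240 = 657000.

657000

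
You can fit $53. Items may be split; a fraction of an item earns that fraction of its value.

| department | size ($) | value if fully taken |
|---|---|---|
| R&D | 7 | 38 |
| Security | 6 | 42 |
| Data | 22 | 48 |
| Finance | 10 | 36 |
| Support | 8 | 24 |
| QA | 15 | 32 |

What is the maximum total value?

Rank by value-to-size ratio: Security 42/6≈7, R&D 38/7≈5.43, Finance 36/10≈3.6, Support 24/8≈3, Data 48/22≈2.18, QA 32/15≈2.13.
Security: take in full, 6 $ for value 42 ; 47 left.
R&D: take in full, 7 $ for value 38 ; 40 left.
All 10 $ of Finance fit (value 36) ; 30 remain.
Support: take in full, 8 $ for value 24 ; 22 left.
Data: take in full, 22 $ for value 48 ; 0 left.
Total value = 188.

188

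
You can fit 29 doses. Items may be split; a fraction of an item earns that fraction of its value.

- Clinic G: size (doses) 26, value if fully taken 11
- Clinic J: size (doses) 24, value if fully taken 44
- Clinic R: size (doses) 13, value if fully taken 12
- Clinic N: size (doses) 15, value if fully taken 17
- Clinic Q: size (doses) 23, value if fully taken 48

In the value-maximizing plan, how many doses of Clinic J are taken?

6

Sort by value density: Clinic Q 48/23≈2.09, Clinic J 44/24≈1.83, Clinic N 17/15≈1.13, Clinic R 12/13≈0.923, Clinic G 11/26≈0.423.
All 23 doses of Clinic Q fit (value 48) — 6 remain.
6 doses left: a 6/24 share of Clinic J gives 44×6/24 = 11.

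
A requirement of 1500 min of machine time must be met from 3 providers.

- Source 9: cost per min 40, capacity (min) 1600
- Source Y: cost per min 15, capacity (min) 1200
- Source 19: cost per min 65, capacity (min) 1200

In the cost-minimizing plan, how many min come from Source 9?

300

Use providers in increasing cost order.
Source Y (15): use full 1200 — 300 min to go.
Source 9 at 40: take 300 of its 1600 — requirement met.
Source 19: unused.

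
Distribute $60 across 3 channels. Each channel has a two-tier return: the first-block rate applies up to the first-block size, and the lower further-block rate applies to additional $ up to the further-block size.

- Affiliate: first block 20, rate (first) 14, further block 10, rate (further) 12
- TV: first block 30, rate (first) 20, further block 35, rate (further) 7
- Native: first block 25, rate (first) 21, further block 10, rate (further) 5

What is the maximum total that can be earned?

1195

Treat each block as its own option and order by rate: Native/tier1 21 > TV/tier1 20 > Affiliate/tier1 14 > Affiliate/tier2 12 > TV/tier2 7 > Native/tier2 5.
Fill Native tier1 block (25 at 21) — 35 left.
Fill TV tier1 block (30 at 20) — 5 left.
5 remain; put them into Affiliate tier1 at 14.
Total = 21×25 + 20×30 + 14×5 = 1195.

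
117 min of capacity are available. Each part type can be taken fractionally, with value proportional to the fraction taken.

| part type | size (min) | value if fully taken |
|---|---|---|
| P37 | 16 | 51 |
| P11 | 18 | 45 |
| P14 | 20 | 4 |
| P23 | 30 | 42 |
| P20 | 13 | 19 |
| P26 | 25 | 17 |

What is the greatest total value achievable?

Rank by value-to-size ratio: P37 51/16≈3.19, P11 45/18≈2.5, P20 19/13≈1.46, P23 42/30≈1.4, P26 17/25≈0.68, P14 4/20≈0.2.
All 16 min of P37 fit (value 51) — 101 remain.
P11: take in full, 18 min for value 45 — 83 left.
P20: take in full, 13 min for value 19 — 70 left.
All 30 min of P23 fit (value 42) — 40 remain.
P26: take in full, 25 min for value 17 — 15 left.
Fill the last 15 min with part of P14: 15/20 of it earns 3.
Total value = 177.

177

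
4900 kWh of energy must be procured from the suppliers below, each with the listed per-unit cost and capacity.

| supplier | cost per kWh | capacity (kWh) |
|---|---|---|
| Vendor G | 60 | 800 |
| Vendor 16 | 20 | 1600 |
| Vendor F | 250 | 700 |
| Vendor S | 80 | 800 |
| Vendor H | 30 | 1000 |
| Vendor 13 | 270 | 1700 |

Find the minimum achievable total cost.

Use suppliers in increasing cost order.
Vendor 16 (20): use full 1600 — 3300 kWh to go.
Vendor H (30): use full 1000 — 2300 kWh to go.
Vendor G at 60: take all 800 kWh — 1500 still needed.
Vendor S at 80: take all 800 kWh — 700 still needed.
Vendor F (250): use full 700 — 0 kWh to go.
Vendor 13: unused.
Cost = 1600×20 + 1000×30 + 800×60 + 800×80 + 700×250 = 349000.

349000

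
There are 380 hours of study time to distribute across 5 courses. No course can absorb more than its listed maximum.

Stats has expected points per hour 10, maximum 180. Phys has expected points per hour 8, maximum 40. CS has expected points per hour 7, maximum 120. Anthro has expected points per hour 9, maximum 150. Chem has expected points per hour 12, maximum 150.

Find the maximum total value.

4050

Rank by expected points per hour: Chem 12 > Stats 10 > Anthro 9 > Phys 8 > CS 7.
Chem takes 150 to reach its cap of 150 ; 230 left.
Stats takes 180 to reach its cap of 180 ; 50 left.
Anthro has room for 150 but only 50 remain, so it gets 50.
Total = 10×180 + 9×50 + 12×150 = 4050.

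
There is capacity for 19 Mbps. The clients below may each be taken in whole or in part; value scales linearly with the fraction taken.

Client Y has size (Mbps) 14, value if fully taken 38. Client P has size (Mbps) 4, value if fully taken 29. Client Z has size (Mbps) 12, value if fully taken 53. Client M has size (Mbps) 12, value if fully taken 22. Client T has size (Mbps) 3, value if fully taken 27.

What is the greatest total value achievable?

Best value per unit of size first: Client T 27/3≈9, Client P 29/4≈7.25, Client Z 53/12≈4.42, Client Y 38/14≈2.71, Client M 22/12≈1.83.
Take all of Client T (3 Mbps, value 27) — 16 Mbps left.
Client P: take in full, 4 Mbps for value 29 — 12 left.
All 12 Mbps of Client Z fit (value 53) — 0 remain.
Total value = 109.

109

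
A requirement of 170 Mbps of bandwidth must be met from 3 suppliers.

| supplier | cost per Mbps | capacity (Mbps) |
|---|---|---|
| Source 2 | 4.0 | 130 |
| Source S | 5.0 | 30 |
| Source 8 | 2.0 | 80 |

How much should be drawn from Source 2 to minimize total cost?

90

Use suppliers in increasing cost order.
Source 8 at 2.0: take all 80 Mbps → 90 still needed.
Source 2 at 4.0: take 90 of its 130 → requirement met.
Source S: unused.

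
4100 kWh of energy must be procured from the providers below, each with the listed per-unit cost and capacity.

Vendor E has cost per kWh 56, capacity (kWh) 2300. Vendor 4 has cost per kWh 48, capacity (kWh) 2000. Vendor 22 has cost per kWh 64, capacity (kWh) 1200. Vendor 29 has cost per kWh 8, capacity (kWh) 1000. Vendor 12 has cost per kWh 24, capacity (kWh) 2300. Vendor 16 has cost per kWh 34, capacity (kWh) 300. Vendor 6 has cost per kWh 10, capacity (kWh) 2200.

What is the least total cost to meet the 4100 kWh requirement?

51600

Use providers in increasing cost order.
Take 1000 from Vendor 29 at 8 — need 3100 more.
Vendor 6 at 10: take all 2200 kWh — 900 still needed.
Take 900 from Vendor 12 at 24 to finish.
Vendor 16, Vendor 4, Vendor E, Vendor 22: unused.
Cost = 1000×8 + 2200×10 + 900×24 = 51600.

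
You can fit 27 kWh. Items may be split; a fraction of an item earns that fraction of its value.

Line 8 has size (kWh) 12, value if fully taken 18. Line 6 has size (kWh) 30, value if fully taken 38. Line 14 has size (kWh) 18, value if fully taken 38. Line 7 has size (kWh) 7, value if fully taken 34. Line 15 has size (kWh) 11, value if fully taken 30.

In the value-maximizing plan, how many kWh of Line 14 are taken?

Sort by value density: Line 7 34/7≈4.86, Line 15 30/11≈2.73, Line 14 38/18≈2.11, Line 8 18/12≈1.5, Line 6 38/30≈1.27.
All 7 kWh of Line 7 fit (value 34) → 20 remain.
Line 15: take in full, 11 kWh for value 30 → 9 left.
9 kWh left: a 9/18 share of Line 14 gives 38×9/18 = 19.

9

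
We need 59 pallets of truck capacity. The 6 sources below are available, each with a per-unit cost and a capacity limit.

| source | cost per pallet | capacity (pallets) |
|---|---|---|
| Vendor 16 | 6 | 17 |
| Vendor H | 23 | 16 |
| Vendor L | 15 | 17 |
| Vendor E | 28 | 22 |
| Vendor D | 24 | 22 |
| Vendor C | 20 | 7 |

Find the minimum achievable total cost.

Cheapest first:
Vendor 16 (6): use full 17 → 42 pallets to go.
Vendor L (15): use full 17 → 25 pallets to go.
Vendor C (20): use full 7 → 18 pallets to go.
Vendor H at 23: take all 16 pallets → 2 still needed.
Vendor D at 24: take 2 of its 22 → requirement met.
Vendor E: unused.
Cost = 17×6 + 17×15 + 7×20 + 16×23 + 2×24 = 913.

913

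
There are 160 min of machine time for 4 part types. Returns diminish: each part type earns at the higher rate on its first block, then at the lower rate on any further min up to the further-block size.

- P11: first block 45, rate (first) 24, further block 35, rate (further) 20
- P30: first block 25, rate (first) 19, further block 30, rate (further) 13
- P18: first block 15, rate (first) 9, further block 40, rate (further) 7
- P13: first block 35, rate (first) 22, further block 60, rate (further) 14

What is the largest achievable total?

3305

Order all 8 blocks by rate: P11/first 24 > P13/first 22 > P11/second 20 > P30/first 19 > P13/second 14 > P30/second 13 > P18/first 9 > P18/second 7.
P11 first at 24: fill all 45 — 115 left.
P13 first at 22: fill all 35 — 80 left.
P11/second (20): +35 — 45 left.
P30/first (19): +25 — 20 left.
20 remain; put them into P13 second at 14.
Total = 24×45 + 22×35 + 20×35 + 19×25 + 14×20 = 3305.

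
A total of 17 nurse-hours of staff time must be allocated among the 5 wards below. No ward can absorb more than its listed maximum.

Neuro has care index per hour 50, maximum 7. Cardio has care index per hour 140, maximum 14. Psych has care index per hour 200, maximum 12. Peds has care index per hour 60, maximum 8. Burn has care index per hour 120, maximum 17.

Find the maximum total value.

Highest care index per hour first: Psych 200 > Cardio 140 > Burn 120 > Peds 60 > Neuro 50.
Psych takes 12 to reach its cap of 12 → 5 left.
Cardio has room for 14 but only 5 remain, so it gets 5.
Total = 140×5 + 200×12 = 3100.

3100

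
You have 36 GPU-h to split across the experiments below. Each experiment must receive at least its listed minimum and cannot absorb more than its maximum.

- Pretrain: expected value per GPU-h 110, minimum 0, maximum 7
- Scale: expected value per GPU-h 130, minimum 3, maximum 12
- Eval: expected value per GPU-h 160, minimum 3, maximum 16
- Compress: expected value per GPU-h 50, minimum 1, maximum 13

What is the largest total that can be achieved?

4940

Meeting every minimum uses 0+3+3+1 = 7 GPU-h, leaving 29.
Order the experiments by expected value per GPU-h: Eval 160 > Scale 130 > Pretrain 110 > Compress 50.
Give Eval 13 more to hit its cap of 16 ; 16 left.
Scale takes 9 more to reach its cap of 12 ; 7 left.
Pretrain: +7 to 7 (cap) ; 0 left.
Total = 110×7 + 130×12 + 160×16 + 50×1 = 4940.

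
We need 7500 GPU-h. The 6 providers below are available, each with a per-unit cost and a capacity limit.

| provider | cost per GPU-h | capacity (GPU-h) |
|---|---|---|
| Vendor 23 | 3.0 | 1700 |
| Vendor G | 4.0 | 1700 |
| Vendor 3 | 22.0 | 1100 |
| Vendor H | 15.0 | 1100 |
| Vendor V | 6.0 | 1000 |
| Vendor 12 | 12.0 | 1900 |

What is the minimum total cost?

59400

Fill from the cheapest provider first.
Vendor 23 at 3.0: take all 1700 GPU-h — 5800 still needed.
Vendor G at 4.0: take all 1700 GPU-h — 4100 still needed.
Vendor V at 6.0: take all 1000 GPU-h — 3100 still needed.
Vendor 12 (12.0): use full 1900 — 1200 GPU-h to go.
Take 1100 from Vendor H at 15.0 — need 100 more.
Vendor 3 (22.0): take the remaining 100 — done.
Cost = 1700×3.0 + 1700×4.0 + 1000×6.0 + 1900×12.0 + 1100×15.0 + 100×22.0 = 59400.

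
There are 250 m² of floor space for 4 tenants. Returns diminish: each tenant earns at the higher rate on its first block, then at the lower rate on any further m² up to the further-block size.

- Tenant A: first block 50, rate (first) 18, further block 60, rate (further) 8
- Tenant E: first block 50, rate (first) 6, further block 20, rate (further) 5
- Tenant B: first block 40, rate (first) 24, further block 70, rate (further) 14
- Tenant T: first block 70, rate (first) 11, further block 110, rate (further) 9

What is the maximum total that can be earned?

Treat each block as its own option and order by rate: Tenant B/tier1 24 > Tenant A/tier1 18 > Tenant B/tier2 14 > Tenant T/tier1 11 > Tenant T/tier2 9 > Tenant A/tier2 8 > Tenant E/tier1 6 > Tenant E/tier2 5.
Tenant B tier1 at 24: fill all 40 — 210 left.
Tenant A tier1 at 18: fill all 50 — 160 left.
Fill Tenant B tier2 block (70 at 14) — 90 left.
Tenant T tier1 at 11: fill all 70 — 20 left.
20 remain; put them into Tenant T tier2 at 9.
Total = 24×40 + 18×50 + 14×70 + 11×70 + 9×20 = 3790.

3790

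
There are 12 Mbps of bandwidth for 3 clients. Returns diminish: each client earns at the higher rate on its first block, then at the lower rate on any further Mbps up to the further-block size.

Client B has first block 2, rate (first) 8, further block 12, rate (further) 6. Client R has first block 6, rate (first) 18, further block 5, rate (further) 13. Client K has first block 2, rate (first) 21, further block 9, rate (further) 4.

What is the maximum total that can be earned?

202

Order all 6 blocks by rate: Client K/tier1 21 > Client R/tier1 18 > Client R/tier2 13 > Client B/tier1 8 > Client B/tier2 6 > Client K/tier2 4.
Client K tier1 at 21: fill all 2 → 10 left.
Client R tier1 at 18: fill all 6 → 4 left.
Client R tier2 at 13: only 4 left, fill 4.
Total = 21×2 + 18×6 + 13×4 = 202.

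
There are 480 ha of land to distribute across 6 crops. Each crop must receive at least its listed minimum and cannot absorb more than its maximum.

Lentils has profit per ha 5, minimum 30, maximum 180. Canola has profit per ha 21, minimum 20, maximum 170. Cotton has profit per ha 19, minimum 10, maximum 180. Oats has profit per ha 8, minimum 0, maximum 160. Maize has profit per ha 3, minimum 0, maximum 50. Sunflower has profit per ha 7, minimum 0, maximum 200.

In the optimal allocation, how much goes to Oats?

Meeting every minimum uses 30+20+10+0+0+0 = 60 ha, leaving 420.
Order the crops by profit per ha: Canola 21 > Cotton 19 > Oats 8 > Sunflower 7 > Lentils 5 > Maize 3.
Give Canola 150 more to hit its cap of 170 ; 270 left.
Give Cotton 170 more to hit its cap of 180 ; 100 left.
Oats has room for 160 more but only 100 remain, so it gets 100.

100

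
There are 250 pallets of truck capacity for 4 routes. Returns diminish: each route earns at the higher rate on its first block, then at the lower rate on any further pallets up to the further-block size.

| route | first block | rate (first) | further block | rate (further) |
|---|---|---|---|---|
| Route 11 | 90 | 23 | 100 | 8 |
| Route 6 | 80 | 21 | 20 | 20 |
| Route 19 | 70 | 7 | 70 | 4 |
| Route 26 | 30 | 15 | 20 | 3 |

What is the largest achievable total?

4840

Rank every tier by rate: Route 11/T1 23 > Route 6/T1 21 > Route 6/T2 20 > Route 26/T1 15 > Route 11/T2 8 > Route 19/T1 7 > Route 19/T2 4 > Route 26/T2 3.
Route 11 T1 at 23: fill all 90 → 160 left.
Route 6 T1 at 21: fill all 80 → 80 left.
Route 6/T2 (20): +20 → 60 left.
Fill Route 26 T1 block (30 at 15) → 30 left.
Route 11 T2 at 8: only 30 left, fill 30.
Total = 23×90 + 21×80 + 20×20 + 15×30 + 8×30 = 4840.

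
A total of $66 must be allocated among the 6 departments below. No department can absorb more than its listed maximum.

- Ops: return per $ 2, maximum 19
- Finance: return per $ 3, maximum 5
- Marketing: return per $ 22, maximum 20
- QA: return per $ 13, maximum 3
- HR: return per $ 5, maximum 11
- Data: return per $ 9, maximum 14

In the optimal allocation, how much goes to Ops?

13

Order the departments by return per $: Marketing 22 > QA 13 > Data 9 > HR 5 > Finance 3 > Ops 2.
Give Marketing 20 to hit its cap of 20 → 46 left.
QA takes 3 to reach its cap of 3 → 43 left.
Data takes 14 to reach its cap of 14 → 29 left.
Give HR 11 to hit its cap of 11 → 18 left.
Give Finance 5 to hit its cap of 5 → 13 left.
Ops: +13 (room for 19) → 13. Pool exhausted.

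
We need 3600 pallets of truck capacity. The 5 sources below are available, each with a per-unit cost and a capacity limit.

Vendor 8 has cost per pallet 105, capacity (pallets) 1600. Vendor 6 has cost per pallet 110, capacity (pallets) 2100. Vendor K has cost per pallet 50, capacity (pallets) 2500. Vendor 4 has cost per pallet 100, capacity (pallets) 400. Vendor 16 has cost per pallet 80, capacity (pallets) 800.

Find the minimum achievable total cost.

219000

Use sources in increasing cost order.
Vendor K at 50: take all 2500 pallets → 1100 still needed.
Take 800 from Vendor 16 at 80 → need 300 more.
Vendor 4 (100): take the remaining 300 → done.
Vendor 8, Vendor 6: unused.
Cost = 2500×50 + 800×80 + 300×100 = 219000.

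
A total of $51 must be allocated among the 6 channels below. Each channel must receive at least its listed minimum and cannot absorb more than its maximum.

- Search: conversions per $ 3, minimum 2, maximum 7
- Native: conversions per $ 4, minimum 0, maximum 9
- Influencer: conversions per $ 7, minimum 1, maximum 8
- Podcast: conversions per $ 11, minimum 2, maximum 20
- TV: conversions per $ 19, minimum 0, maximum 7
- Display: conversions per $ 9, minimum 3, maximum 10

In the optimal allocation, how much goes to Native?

4

Meeting every minimum uses 2+0+1+2+0+3 = 8 $, leaving 43.
Highest conversions per $ first: TV 19 > Podcast 11 > Display 9 > Influencer 7 > Native 4 > Search 3.
TV: +7 to 7 (cap) ; 36 left.
Podcast: +18 to 20 (cap) ; 18 left.
Display: +7 to 10 (cap) ; 11 left.
Give Influencer 7 more to hit its cap of 8 ; 4 left.
Native has room for 9 more but only 4 remain, so it gets 4.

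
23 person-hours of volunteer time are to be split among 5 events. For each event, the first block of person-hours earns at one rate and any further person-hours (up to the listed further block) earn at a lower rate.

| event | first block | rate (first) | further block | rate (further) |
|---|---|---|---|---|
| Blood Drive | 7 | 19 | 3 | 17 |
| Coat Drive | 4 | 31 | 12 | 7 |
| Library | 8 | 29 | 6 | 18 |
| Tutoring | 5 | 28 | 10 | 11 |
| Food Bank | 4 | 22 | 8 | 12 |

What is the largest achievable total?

Order all 10 blocks by rate: Coat Drive/first 31 > Library/first 29 > Tutoring/first 28 > Food Bank/first 22 > Blood Drive/first 19 > Library/second 18 > Blood Drive/second 17 > Food Bank/second 12 > Tutoring/second 11 > Coat Drive/second 7.
Coat Drive first at 31: fill all 4 → 19 left.
Library/first (29): +8 → 11 left.
Tutoring/first (28): +5 → 6 left.
Food Bank first at 22: fill all 4 → 2 left.
Blood Drive/first: +2 of 7 at 19; pool empty.
Total = 31×4 + 29×8 + 28×5 + 22×4 + 19×2 = 622.

622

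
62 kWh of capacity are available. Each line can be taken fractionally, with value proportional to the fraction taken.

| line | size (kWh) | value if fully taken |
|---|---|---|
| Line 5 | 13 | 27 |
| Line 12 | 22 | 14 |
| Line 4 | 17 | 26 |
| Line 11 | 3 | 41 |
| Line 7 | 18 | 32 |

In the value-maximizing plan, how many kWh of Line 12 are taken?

11

Sort by value density: Line 11 41/3≈13.7, Line 5 27/13≈2.08, Line 7 32/18≈1.78, Line 4 26/17≈1.53, Line 12 14/22≈0.636.
Take all of Line 11 (3 kWh, value 41) → 59 kWh left.
All 13 kWh of Line 5 fit (value 27) → 46 remain.
All 18 kWh of Line 7 fit (value 32) → 28 remain.
Line 4: take in full, 17 kWh for value 26 → 11 left.
Fill the last 11 kWh with part of Line 12: 11/22 of it earns 7.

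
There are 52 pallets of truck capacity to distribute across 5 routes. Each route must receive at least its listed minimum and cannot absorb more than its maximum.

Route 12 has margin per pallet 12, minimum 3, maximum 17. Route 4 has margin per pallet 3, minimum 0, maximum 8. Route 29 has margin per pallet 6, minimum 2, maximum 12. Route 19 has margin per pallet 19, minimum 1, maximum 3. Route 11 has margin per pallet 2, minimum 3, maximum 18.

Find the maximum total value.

Meeting every minimum uses 3+0+2+1+3 = 9 pallets, leaving 43.
Rank by margin per pallet: Route 19 19 > Route 12 12 > Route 29 6 > Route 4 3 > Route 11 2.
Give Route 19 2 more to hit its cap of 3 ; 41 left.
Give Route 12 14 more to hit its cap of 17 ; 27 left.
Route 29: +10 to 12 (cap) ; 17 left.
Route 4: +8 to 8 (cap) ; 9 left.
Route 11: +9 (room for 15) → 12. Pool exhausted.
Total = 12×17 + 3×8 + 6×12 + 19×3 + 2×12 = 381.

381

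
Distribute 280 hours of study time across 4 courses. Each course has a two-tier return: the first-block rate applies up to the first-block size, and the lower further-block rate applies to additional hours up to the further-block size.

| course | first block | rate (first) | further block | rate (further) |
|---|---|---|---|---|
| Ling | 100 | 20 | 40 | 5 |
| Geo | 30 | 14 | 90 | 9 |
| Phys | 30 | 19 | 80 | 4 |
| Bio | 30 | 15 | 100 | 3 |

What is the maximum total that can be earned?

4250

Rank every tier by rate: Ling/T1 20 > Phys/T1 19 > Bio/T1 15 > Geo/T1 14 > Geo/T2 9 > Ling/T2 5 > Phys/T2 4 > Bio/T2 3.
Ling T1 at 20: fill all 100 — 180 left.
Fill Phys T1 block (30 at 19) — 150 left.
Bio/T1 (15): +30 — 120 left.
Geo T1 at 14: fill all 30 — 90 left.
Fill Geo T2 block (90 at 9) — 0 left.
Total = 20×100 + 19×30 + 15×30 + 14×30 + 9×90 = 4250.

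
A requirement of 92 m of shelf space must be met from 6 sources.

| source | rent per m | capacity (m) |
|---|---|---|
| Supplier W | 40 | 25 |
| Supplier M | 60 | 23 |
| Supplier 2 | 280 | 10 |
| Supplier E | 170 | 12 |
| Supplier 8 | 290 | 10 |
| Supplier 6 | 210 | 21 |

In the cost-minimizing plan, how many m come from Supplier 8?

Fill from the cheapest source first.
Supplier W at 40: take all 25 m ; 67 still needed.
Supplier M at 60: take all 23 m ; 44 still needed.
Supplier E at 170: take all 12 m ; 32 still needed.
Take 21 from Supplier 6 at 210 ; need 11 more.
Take 10 from Supplier 2 at 280 ; need 1 more.
Take 1 from Supplier 8 at 290 to finish.

1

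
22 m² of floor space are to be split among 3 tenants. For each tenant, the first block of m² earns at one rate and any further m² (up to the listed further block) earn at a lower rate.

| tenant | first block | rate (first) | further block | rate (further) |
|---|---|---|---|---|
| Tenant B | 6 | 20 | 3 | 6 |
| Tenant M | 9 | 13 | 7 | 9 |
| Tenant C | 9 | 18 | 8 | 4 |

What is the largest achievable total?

373

Rank every tier by rate: Tenant B/first 20 > Tenant C/first 18 > Tenant M/first 13 > Tenant M/second 9 > Tenant B/second 6 > Tenant C/second 4.
Tenant B first at 20: fill all 6 — 16 left.
Tenant C/first (18): +9 — 7 left.
Tenant M first at 13: only 7 left, fill 7.
Total = 20×6 + 18×9 + 13×7 = 373.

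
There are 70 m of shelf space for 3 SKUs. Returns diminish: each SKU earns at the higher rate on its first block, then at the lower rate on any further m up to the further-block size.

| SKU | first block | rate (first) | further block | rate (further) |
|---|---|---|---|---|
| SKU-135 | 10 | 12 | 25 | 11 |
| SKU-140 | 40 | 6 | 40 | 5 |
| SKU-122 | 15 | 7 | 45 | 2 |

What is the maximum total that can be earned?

620

Order all 6 blocks by rate: SKU-135/tier1 12 > SKU-135/tier2 11 > SKU-122/tier1 7 > SKU-140/tier1 6 > SKU-140/tier2 5 > SKU-122/tier2 2.
Fill SKU-135 tier1 block (10 at 12) → 60 left.
Fill SKU-135 tier2 block (25 at 11) → 35 left.
Fill SKU-122 tier1 block (15 at 7) → 20 left.
SKU-140/tier1: +20 of 40 at 6; pool empty.
Total = 12×10 + 11×25 + 7×15 + 6×20 = 620.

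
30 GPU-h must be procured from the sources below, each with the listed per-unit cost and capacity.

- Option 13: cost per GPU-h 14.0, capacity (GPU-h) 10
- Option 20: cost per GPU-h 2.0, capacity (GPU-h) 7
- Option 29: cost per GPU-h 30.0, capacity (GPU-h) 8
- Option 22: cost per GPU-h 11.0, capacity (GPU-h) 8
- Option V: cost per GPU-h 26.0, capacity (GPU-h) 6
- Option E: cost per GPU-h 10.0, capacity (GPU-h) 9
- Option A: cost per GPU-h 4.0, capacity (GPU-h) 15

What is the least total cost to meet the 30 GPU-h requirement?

Fill from the cheapest source first.
Option 20 at 2.0: take all 7 GPU-h — 23 still needed.
Option A at 4.0: take all 15 GPU-h — 8 still needed.
Take 8 from Option E at 10.0 to finish.
Option 22, Option 13, Option V, Option 29: unused.
Cost = 7×2.0 + 15×4.0 + 8×10.0 = 154.

154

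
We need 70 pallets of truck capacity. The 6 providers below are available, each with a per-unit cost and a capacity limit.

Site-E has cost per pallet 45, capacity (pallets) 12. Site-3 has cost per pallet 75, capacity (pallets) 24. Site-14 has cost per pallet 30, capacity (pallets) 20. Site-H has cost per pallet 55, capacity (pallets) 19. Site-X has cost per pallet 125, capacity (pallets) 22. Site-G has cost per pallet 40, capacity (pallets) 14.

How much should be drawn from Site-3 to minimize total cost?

Cheapest first:
Take 20 from Site-14 at 30 — need 50 more.
Site-G at 40: take all 14 pallets — 36 still needed.
Site-E (45): use full 12 — 24 pallets to go.
Site-H at 55: take all 19 pallets — 5 still needed.
Take 5 from Site-3 at 75 to finish.
Site-X: unused.

5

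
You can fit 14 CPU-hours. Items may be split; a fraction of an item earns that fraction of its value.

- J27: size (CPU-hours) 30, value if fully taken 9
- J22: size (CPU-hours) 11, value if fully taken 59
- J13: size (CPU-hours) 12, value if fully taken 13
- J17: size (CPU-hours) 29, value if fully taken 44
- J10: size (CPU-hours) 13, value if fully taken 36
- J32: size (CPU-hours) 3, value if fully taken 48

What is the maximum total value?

107

Best value per unit of size first: J32 48/3≈16, J22 59/11≈5.36, J10 36/13≈2.77, J17 44/29≈1.52, J13 13/12≈1.08, J27 9/30≈0.3.
Take all of J32 (3 CPU-hours, value 48) → 11 CPU-hours left.
J22: take in full, 11 CPU-hours for value 59 → 0 left.
Total value = 107.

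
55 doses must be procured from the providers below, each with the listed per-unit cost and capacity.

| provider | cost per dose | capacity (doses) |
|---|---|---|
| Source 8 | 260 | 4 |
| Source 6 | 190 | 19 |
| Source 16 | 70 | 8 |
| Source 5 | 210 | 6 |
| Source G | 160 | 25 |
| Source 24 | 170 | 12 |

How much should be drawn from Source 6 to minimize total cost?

Fill from the cheapest provider first.
Source 16 (70): use full 8 → 47 doses to go.
Source G (160): use full 25 → 22 doses to go.
Source 24 at 170: take all 12 doses → 10 still needed.
Source 6 (190): take the remaining 10 → done.
Source 5, Source 8: unused.

10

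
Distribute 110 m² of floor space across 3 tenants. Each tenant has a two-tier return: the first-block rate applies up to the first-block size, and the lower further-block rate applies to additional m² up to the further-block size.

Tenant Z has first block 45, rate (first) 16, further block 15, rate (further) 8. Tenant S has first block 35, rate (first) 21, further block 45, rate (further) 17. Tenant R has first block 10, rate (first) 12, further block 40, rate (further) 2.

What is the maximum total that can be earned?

1980

Order all 6 blocks by rate: Tenant S/T1 21 > Tenant S/T2 17 > Tenant Z/T1 16 > Tenant R/T1 12 > Tenant Z/T2 8 > Tenant R/T2 2.
Fill Tenant S T1 block (35 at 21) — 75 left.
Fill Tenant S T2 block (45 at 17) — 30 left.
Tenant Z T1 at 16: only 30 left, fill 30.
Total = 21×35 + 17×45 + 16×30 = 1980.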